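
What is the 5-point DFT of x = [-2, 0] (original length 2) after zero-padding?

Original 2-point DFT: [-2, -2]
Zero-padded 5-point DFT provides frequency interpolation.

DFT_5([x, 0, ...]) = [-2, -2, -2, -2, -2]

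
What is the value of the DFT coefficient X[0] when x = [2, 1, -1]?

X[0] = Σ(n=0 to 2) x[n] · ω_3^0 = Σ x[n]
= (2) + (1) + (-1)

X[0] = 2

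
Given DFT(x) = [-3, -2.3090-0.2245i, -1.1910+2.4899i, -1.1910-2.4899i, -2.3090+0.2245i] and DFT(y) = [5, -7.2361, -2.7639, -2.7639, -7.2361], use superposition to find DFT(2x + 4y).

By linearity: DFT(2x + 4y) = 2·DFT(x) + 4·DFT(y)
= 2·[-3, -2.3090-0.2245i, -1.1910+2.4899i, -1.1910-2.4899i, -2.3090+0.2245i] + 4·[5, -7.2361, -2.7639, -2.7639, -7.2361]

Computing element-wise:
Z[0] = 2·(-3) + 4·(5) = 14
Z[1] = 2·(-2.3090-0.2245i) + 4·(-7.2361) = -33.5624-0.4490i
Z[2] = 2·(-1.1910+2.4899i) + 4·(-2.7639) = -13.4376+4.9798i
Z[3] = 2·(-1.1910-2.4899i) + 4·(-2.7639) = -13.4376-4.9798i
Z[4] = 2·(-2.3090+0.2245i) + 4·(-7.2361) = -33.5624+0.4490i

DFT(2x + 4y) = 2·X + 4·Y = [14, -33.5624-0.4490i, -13.4376+4.9798i, -13.4376-4.9798i, -33.5624+0.4490i]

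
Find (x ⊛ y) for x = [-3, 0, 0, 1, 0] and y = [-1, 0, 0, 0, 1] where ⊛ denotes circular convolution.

(x ⊛ y)[n] = Σ(m=0 to 4) x[m] · y[(n-m) mod 5]

Computing each output sample:
(x ⊛ y)[0] = 3
(x ⊛ y)[1] = 0
(x ⊛ y)[2] = 1
(x ⊛ y)[3] = -1
(x ⊛ y)[4] = -3

x ⊛ y = [3, 0, 1, -1, -3]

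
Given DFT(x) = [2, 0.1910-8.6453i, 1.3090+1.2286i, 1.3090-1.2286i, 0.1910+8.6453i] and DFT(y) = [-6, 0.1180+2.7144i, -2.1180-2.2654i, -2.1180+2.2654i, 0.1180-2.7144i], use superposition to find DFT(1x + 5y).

By linearity: DFT(1x + 5y) = 1·DFT(x) + 5·DFT(y)
= 1·[2, 0.1910-8.6453i, 1.3090+1.2286i, 1.3090-1.2286i, 0.1910+8.6453i] + 5·[-6, 0.1180+2.7144i, -2.1180-2.2654i, -2.1180+2.2654i, 0.1180-2.7144i]

Computing element-wise:
Z[0] = 1·(2) + 5·(-6) = -28
Z[1] = 1·(0.1910-8.6453i) + 5·(0.1180+2.7144i) = 0.7810+4.9267i
Z[2] = 1·(1.3090+1.2286i) + 5·(-2.1180-2.2654i) = -9.2810-10.0984i
Z[3] = 1·(1.3090-1.2286i) + 5·(-2.1180+2.2654i) = -9.2810+10.0984i
Z[4] = 1·(0.1910+8.6453i) + 5·(0.1180-2.7144i) = 0.7810-4.9267i

DFT(1x + 5y) = 1·X + 5·Y = [-28, 0.7810+4.9267i, -9.2810-10.0984i, -9.2810+10.0984i, 0.7810-4.9267i]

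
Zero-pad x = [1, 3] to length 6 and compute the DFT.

Original 2-point DFT: [4, -2]
Zero-padded 6-point DFT provides frequency interpolation.

DFT_6([x, 0, ...]) = [4, 2.5000-2.5981i, -0.5000-2.5981i, -2, -0.5000+2.5981i, 2.5000+2.5981i]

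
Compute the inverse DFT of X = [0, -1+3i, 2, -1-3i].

x[n] = (1/4) Σ(k=0 to 3) X[k] · e^(2πikn/4)

Computing each x[n]:
x[0] = 0
x[1] = -2
x[2] = 1
x[3] = 1

x = [0, -2, 1, 1]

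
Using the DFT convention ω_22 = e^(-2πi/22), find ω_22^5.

ω_22^5 = e^(-2πi·5/22)
= cos(-2π·5/22) + i·sin(-2π·5/22)
= cos(-10π/22) + i·sin(-10π/22)

ω_22^5 = cos(-10π/22) + i·sin(-10π/22) = 0.1423-0.9898i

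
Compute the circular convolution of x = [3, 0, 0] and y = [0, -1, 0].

(x ⊛ y)[n] = Σ(m=0 to 2) x[m] · y[(n-m) mod 3]

Computing each output sample:
(x ⊛ y)[0] = 0
(x ⊛ y)[1] = -3
(x ⊛ y)[2] = 0

x ⊛ y = [0, -3, 0]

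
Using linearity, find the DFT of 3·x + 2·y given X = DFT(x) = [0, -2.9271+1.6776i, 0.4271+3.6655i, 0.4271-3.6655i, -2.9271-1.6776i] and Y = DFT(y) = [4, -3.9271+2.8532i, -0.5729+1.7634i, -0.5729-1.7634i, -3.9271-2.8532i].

By linearity: DFT(3x + 2y) = 3·DFT(x) + 2·DFT(y)
= 3·[0, -2.9271+1.6776i, 0.4271+3.6655i, 0.4271-3.6655i, -2.9271-1.6776i] + 2·[4, -3.9271+2.8532i, -0.5729+1.7634i, -0.5729-1.7634i, -3.9271-2.8532i]

Computing element-wise:
Z[0] = 3·(0) + 2·(4) = 8
Z[1] = 3·(-2.9271+1.6776i) + 2·(-3.9271+2.8532i) = -16.6355+10.7392i
Z[2] = 3·(0.4271+3.6655i) + 2·(-0.5729+1.7634i) = 0.1355+14.5233i
Z[3] = 3·(0.4271-3.6655i) + 2·(-0.5729-1.7634i) = 0.1355-14.5233i
Z[4] = 3·(-2.9271-1.6776i) + 2·(-3.9271-2.8532i) = -16.6355-10.7392i

DFT(3x + 2y) = 3·X + 2·Y = [8, -16.6355+10.7392i, 0.1355+14.5233i, 0.1355-14.5233i, -16.6355-10.7392i]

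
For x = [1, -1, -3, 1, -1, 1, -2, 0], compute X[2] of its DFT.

X[2] = Σ(n=0 to 7) x[n] · ω_8^(2n) where ω_8 = e^(-2πi/8)
= (1)·ω_8^0 + (-1)·ω_8^2 + (-3)·ω_8^4 + (1)·ω_8^6 + (-1)·ω_8^8 + (1)·ω_8^10 + (-2)·ω_8^12 + (0)·ω_8^14

X[2] = 5+1i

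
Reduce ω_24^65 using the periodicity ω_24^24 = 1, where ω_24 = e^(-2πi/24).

Since ω_24^24 = 1, powers reduce modulo 24.
65 mod 24 = 17
So ω_24^65 = ω_24^17 = e^(-2πi·17/24)

ω_24^65 = ω_24^17 = -0.2588+0.9659i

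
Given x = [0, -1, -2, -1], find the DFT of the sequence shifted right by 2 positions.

Time shift by 2: X_shifted[k] = ω_4^(2k) · X[k]
Shifted x = [-2, -1, 0, -1]

DFT(x[n-2]) = [-4, -2, 0, -2]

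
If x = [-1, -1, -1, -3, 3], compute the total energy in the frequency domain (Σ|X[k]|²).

Parseval: Σ|x[n]|² = (1/N)Σ|X[k]|², so Σ|X[k]|² = N·Σ|x[n]|² = 5·21.0000

Σ|X[k]|² = N·Σ|x[n]|² = 5·21.0000 = 105.0000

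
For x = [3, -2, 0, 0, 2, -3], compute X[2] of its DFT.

X[2] = Σ(n=0 to 5) x[n] · ω_6^(2n) where ω_6 = e^(-2πi/6)
= (3)·ω_6^0 + (-2)·ω_6^2 + (0)·ω_6^4 + (0)·ω_6^6 + (2)·ω_6^8 + (-3)·ω_6^10

X[2] = 4.5000-2.5981i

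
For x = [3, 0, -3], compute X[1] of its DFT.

X[1] = Σ(n=0 to 2) x[n] · ω_3^(1n) where ω_3 = e^(-2πi/3)
= (3)·ω_3^0 + (0)·ω_3^1 + (-3)·ω_3^2

X[1] = 4.5000-2.5981i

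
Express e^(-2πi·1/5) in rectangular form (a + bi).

ω_5^1 = e^(-2πi·1/5)
= cos(-2π·1/5) + i·sin(-2π·1/5)
= cos(-2π/5) + i·sin(-2π/5)

ω_5^1 = cos(-2π/5) + i·sin(-2π/5) = 0.3090-0.9511i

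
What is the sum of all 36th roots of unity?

Sum of all nth roots of unity equals 0 for n > 1 (geometric series with r ≠ 1).

0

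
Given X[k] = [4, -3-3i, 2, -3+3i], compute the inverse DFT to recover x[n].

x[n] = (1/4) Σ(k=0 to 3) X[k] · e^(2πikn/4)

Computing each x[n]:
x[0] = 0
x[1] = 2
x[2] = 3
x[3] = -1

x = [0, 2, 3, -1]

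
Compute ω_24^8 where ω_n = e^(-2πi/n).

ω_24^8 = e^(-2πi·8/24)
= cos(-2π·8/24) + i·sin(-2π·8/24)
= cos(-16π/24) + i·sin(-16π/24)

ω_24^8 = cos(-16π/24) + i·sin(-16π/24) = -0.5000-0.8660i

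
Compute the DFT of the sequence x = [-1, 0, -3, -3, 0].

X[k] = Σ(n=0 to 4) x[n] · ω_5^(nk)
where ω_5 = e^(-2πi/5)

Computing each X[k]:
X[0] = -7
X[1] = 3.8541
X[2] = -2.8541
X[3] = -2.8541
X[4] = 3.8541

X = [-7, 3.8541, -2.8541, -2.8541, 3.8541]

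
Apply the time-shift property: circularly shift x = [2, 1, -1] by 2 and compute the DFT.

Time shift by 2: X_shifted[k] = ω_3^(2k) · X[k]
Shifted x = [1, -1, 2]

DFT(x[n-2]) = [2, 0.5000+2.5981i, 0.5000-2.5981i]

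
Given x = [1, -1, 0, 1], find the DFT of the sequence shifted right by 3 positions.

Time shift by 3: X_shifted[k] = ω_4^(3k) · X[k]
Shifted x = [-1, 0, 1, 1]

DFT(x[n-3]) = [1, -2+1i, -1, -2-1i]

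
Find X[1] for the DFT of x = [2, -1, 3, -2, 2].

X[1] = Σ(n=0 to 4) x[n] · ω_5^(1n) where ω_5 = e^(-2πi/5)
= (2)·ω_5^0 + (-1)·ω_5^1 + (3)·ω_5^2 + (-2)·ω_5^3 + (2)·ω_5^4

X[1] = 1.5000-0.0858i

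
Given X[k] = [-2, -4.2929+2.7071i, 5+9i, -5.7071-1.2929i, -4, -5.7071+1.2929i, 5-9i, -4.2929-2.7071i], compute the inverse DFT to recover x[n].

x[n] = (1/8) Σ(k=0 to 7) X[k] · e^(2πikn/8)

Computing each x[n]:
x[0] = -2
x[1] = -2
x[2] = -3
x[3] = 2
x[4] = 3
x[5] = -2
x[6] = -1
x[7] = 3

x = [-2, -2, -3, 2, 3, -2, -1, 3]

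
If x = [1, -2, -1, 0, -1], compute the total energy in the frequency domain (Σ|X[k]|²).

Parseval: Σ|x[n]|² = (1/N)Σ|X[k]|², so Σ|X[k]|² = N·Σ|x[n]|² = 5·7.0000

Σ|X[k]|² = N·Σ|x[n]|² = 5·7.0000 = 35.0000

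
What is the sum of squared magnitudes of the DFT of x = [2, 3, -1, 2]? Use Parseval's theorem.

Parseval: Σ|x[n]|² = (1/N)Σ|X[k]|², so Σ|X[k]|² = N·Σ|x[n]|² = 4·18.0000

Σ|X[k]|² = N·Σ|x[n]|² = 4·18.0000 = 72.0000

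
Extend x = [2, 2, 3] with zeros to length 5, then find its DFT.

Original 3-point DFT: [7, -0.5000+0.8660i, -0.5000-0.8660i]
Zero-padded 5-point DFT provides frequency interpolation.

DFT_5([x, 0, ...]) = [7, 0.1910-3.6655i, 1.3090+1.6776i, 1.3090-1.6776i, 0.1910+3.6655i]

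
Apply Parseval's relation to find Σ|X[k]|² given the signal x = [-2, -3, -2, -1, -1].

Parseval: Σ|x[n]|² = (1/N)Σ|X[k]|², so Σ|X[k]|² = N·Σ|x[n]|² = 5·19.0000

Σ|X[k]|² = N·Σ|x[n]|² = 5·19.0000 = 95.0000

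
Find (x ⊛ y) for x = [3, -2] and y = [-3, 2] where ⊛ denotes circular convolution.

(x ⊛ y)[n] = Σ(m=0 to 1) x[m] · y[(n-m) mod 2]

Computing each output sample:
(x ⊛ y)[0] = -13
(x ⊛ y)[1] = 12

x ⊛ y = [-13, 12]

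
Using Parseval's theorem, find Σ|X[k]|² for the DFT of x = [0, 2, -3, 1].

Parseval: Σ|x[n]|² = (1/N)Σ|X[k]|², so Σ|X[k]|² = N·Σ|x[n]|² = 4·14.0000

Σ|X[k]|² = N·Σ|x[n]|² = 4·14.0000 = 56.0000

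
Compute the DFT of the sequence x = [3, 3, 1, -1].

X[k] = Σ(n=0 to 3) x[n] · ω_4^(nk)
where ω_4 = e^(-2πi/4)

Computing each X[k]:
X[0] = 6
X[1] = 2-4i
X[2] = 2
X[3] = 2+4i

X = [6, 2-4i, 2, 2+4i]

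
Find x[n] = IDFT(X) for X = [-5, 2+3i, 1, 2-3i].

x[n] = (1/4) Σ(k=0 to 3) X[k] · e^(2πikn/4)

Computing each x[n]:
x[0] = 0
x[1] = -3
x[2] = -2
x[3] = 0

x = [0, -3, -2, 0]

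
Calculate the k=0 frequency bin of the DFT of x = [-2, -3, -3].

X[0] = Σ(n=0 to 2) x[n] · ω_3^0 = Σ x[n]
= (-2) + (-3) + (-3)

X[0] = -8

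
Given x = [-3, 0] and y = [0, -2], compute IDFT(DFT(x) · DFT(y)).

(x ⊛ y)[n] = Σ(m=0 to 1) x[m] · y[(n-m) mod 2]

Computing each output sample:
(x ⊛ y)[0] = 0
(x ⊛ y)[1] = 6

x ⊛ y = [0, 6]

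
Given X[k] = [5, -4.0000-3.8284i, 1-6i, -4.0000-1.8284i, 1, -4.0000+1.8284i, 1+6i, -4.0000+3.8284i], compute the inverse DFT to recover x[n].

x[n] = (1/8) Σ(k=0 to 7) X[k] · e^(2πikn/8)

Computing each x[n]:
x[0] = -1
x[1] = 3
x[2] = 1
x[3] = 0
x[4] = 3
x[5] = 1
x[6] = 0
x[7] = -2

x = [-1, 3, 1, 0, 3, 1, 0, -2]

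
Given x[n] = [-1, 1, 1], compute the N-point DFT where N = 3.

X[k] = Σ(n=0 to 2) x[n] · ω_3^(nk)
where ω_3 = e^(-2πi/3)

Computing each X[k]:
X[0] = 1
X[1] = -2
X[2] = -2

X = [1, -2, -2]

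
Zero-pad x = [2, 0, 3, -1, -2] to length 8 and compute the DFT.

Original 5-point DFT: [2, -0.2361-4.2533i, 4.2361+2.6287i, 4.2361-2.6287i, -0.2361+4.2533i]
Zero-padded 8-point DFT provides frequency interpolation.

DFT_8([x, 0, ...]) = [2, 4.7071-2.2929i, -3-1i, 3.2929+3.7071i, 4, 3.2929-3.7071i, -3+1i, 4.7071+2.2929i]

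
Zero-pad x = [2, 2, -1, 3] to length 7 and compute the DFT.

Original 4-point DFT: [6, 3+1i, -4, 3-1i]
Zero-padded 7-point DFT provides frequency interpolation.

DFT_7([x, 0, ...]) = [6, 0.7666-1.8904i, 4.3264-0.0382i, -1.0930-4.5744i, -1.0930+4.5744i, 4.3264+0.0382i, 0.7666+1.8904i]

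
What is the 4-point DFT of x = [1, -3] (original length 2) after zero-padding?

Original 2-point DFT: [-2, 4]
Zero-padded 4-point DFT provides frequency interpolation.

DFT_4([x, 0, ...]) = [-2, 1+3i, 4, 1-3i]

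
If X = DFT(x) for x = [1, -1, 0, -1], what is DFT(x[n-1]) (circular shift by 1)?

Time shift by 1: X_shifted[k] = ω_4^(1k) · X[k]
Shifted x = [-1, 1, -1, 0]

DFT(x[n-1]) = [-1, -1i, -3, 1i]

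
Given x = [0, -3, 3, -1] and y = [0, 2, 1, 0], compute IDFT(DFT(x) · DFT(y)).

(x ⊛ y)[n] = Σ(m=0 to 3) x[m] · y[(n-m) mod 4]

Computing each output sample:
(x ⊛ y)[0] = 1
(x ⊛ y)[1] = -1
(x ⊛ y)[2] = -6
(x ⊛ y)[3] = 3

x ⊛ y = [1, -1, -6, 3]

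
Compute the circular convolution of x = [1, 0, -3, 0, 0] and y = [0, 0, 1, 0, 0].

(x ⊛ y)[n] = Σ(m=0 to 4) x[m] · y[(n-m) mod 5]

Computing each output sample:
(x ⊛ y)[0] = 0
(x ⊛ y)[1] = 0
(x ⊛ y)[2] = 1
(x ⊛ y)[3] = 0
(x ⊛ y)[4] = -3

x ⊛ y = [0, 0, 1, 0, -3]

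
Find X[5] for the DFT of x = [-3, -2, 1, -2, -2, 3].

X[5] = Σ(n=0 to 5) x[n] · ω_6^(5n) where ω_6 = e^(-2πi/6)
= (-3)·ω_6^0 + (-2)·ω_6^5 + (1)·ω_6^10 + (-2)·ω_6^15 + (-2)·ω_6^20 + (3)·ω_6^25

X[5] = -1.7321i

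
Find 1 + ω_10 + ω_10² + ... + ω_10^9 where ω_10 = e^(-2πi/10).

Sum of all nth roots of unity equals 0 for n > 1 (geometric series with r ≠ 1).

0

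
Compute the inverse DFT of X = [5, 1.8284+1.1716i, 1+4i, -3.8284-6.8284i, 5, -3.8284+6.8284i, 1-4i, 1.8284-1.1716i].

x[n] = (1/8) Σ(k=0 to 7) X[k] · e^(2πikn/8)

Computing each x[n]:
x[0] = 1
x[1] = 1
x[2] = -1
x[3] = 1
x[4] = 2
x[5] = -3
x[6] = 3
x[7] = 1

x = [1, 1, -1, 1, 2, -3, 3, 1]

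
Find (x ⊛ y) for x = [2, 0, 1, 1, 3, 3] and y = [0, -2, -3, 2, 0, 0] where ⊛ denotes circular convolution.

(x ⊛ y)[n] = Σ(m=0 to 5) x[m] · y[(n-m) mod 6]

Computing each output sample:
(x ⊛ y)[0] = -13
(x ⊛ y)[1] = -7
(x ⊛ y)[2] = 0
(x ⊛ y)[3] = 2
(x ⊛ y)[4] = -5
(x ⊛ y)[5] = -7

x ⊛ y = [-13, -7, 0, 2, -5, -7]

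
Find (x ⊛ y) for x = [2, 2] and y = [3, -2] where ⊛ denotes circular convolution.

(x ⊛ y)[n] = Σ(m=0 to 1) x[m] · y[(n-m) mod 2]

Computing each output sample:
(x ⊛ y)[0] = 2
(x ⊛ y)[1] = 2

x ⊛ y = [2, 2]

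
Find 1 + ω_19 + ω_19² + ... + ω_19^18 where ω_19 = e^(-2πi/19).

Sum of all nth roots of unity equals 0 for n > 1 (geometric series with r ≠ 1).

0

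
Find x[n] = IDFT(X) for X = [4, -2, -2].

x[n] = (1/3) Σ(k=0 to 2) X[k] · e^(2πikn/3)

Computing each x[n]:
x[0] = 0
x[1] = 2
x[2] = 2

x = [0, 2, 2]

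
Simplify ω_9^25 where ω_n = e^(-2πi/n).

Since ω_9^9 = 1, powers reduce modulo 9.
25 mod 9 = 7
So ω_9^25 = ω_9^7 = e^(-2πi·7/9)

ω_9^25 = ω_9^7 = 0.1736+0.9848i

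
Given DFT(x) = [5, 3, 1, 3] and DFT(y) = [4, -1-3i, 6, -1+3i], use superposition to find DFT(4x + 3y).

By linearity: DFT(4x + 3y) = 4·DFT(x) + 3·DFT(y)
= 4·[5, 3, 1, 3] + 3·[4, -1-3i, 6, -1+3i]

Computing element-wise:
Z[0] = 4·(5) + 3·(4) = 32
Z[1] = 4·(3) + 3·(-1-3i) = 9-9i
Z[2] = 4·(1) + 3·(6) = 22
Z[3] = 4·(3) + 3·(-1+3i) = 9+9i

DFT(4x + 3y) = 4·X + 3·Y = [32, 9-9i, 22, 9+9i]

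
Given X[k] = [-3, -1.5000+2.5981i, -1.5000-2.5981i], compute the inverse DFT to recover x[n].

x[n] = (1/3) Σ(k=0 to 2) X[k] · e^(2πikn/3)

Computing each x[n]:
x[0] = -2
x[1] = -2
x[2] = 1

x = [-2, -2, 1]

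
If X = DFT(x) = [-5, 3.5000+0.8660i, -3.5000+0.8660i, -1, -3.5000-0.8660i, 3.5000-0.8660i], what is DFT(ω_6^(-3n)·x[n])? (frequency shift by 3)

Modulation property: DFT(ω_6^(-3n)·x[n]) = X[(k-3) mod 6], so circularly shift X by 3 positions.

X[k-3] = [-1, -3.5000-0.8660i, 3.5000-0.8660i, -5, 3.5000+0.8660i, -3.5000+0.8660i]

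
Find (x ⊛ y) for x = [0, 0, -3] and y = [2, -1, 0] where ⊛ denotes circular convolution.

(x ⊛ y)[n] = Σ(m=0 to 2) x[m] · y[(n-m) mod 3]

Computing each output sample:
(x ⊛ y)[0] = 3
(x ⊛ y)[1] = 0
(x ⊛ y)[2] = -6

x ⊛ y = [3, 0, -6]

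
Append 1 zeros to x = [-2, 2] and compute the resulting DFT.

Original 2-point DFT: [0, -4]
Zero-padded 3-point DFT provides frequency interpolation.

DFT_3([x, 0, ...]) = [0, -3.0000-1.7321i, -3.0000+1.7321i]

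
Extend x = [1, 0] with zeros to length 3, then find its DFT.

Original 2-point DFT: [1, 1]
Zero-padded 3-point DFT provides frequency interpolation.

DFT_3([x, 0, ...]) = [1, 1, 1]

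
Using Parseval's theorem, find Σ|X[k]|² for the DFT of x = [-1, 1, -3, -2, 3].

Parseval: Σ|x[n]|² = (1/N)Σ|X[k]|², so Σ|X[k]|² = N·Σ|x[n]|² = 5·24.0000

Σ|X[k]|² = N·Σ|x[n]|² = 5·24.0000 = 120.0000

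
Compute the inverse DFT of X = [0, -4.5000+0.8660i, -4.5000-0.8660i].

x[n] = (1/3) Σ(k=0 to 2) X[k] · e^(2πikn/3)

Computing each x[n]:
x[0] = -3
x[1] = 1
x[2] = 2

x = [-3, 1, 2]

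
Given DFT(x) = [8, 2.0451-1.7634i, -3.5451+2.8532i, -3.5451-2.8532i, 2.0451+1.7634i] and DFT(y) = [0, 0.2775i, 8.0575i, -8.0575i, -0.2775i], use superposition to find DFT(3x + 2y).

By linearity: DFT(3x + 2y) = 3·DFT(x) + 2·DFT(y)
= 3·[8, 2.0451-1.7634i, -3.5451+2.8532i, -3.5451-2.8532i, 2.0451+1.7634i] + 2·[0, 0.2775i, 8.0575i, -8.0575i, -0.2775i]

Computing element-wise:
Z[0] = 3·(8) + 2·(0) = 24
Z[1] = 3·(2.0451-1.7634i) + 2·(0.2775i) = 6.1353-4.7352i
Z[2] = 3·(-3.5451+2.8532i) + 2·(8.0575i) = -10.6353+24.6746i
Z[3] = 3·(-3.5451-2.8532i) + 2·(-8.0575i) = -10.6353-24.6746i
Z[4] = 3·(2.0451+1.7634i) + 2·(-0.2775i) = 6.1353+4.7352i

DFT(3x + 2y) = 3·X + 2·Y = [24, 6.1353-4.7352i, -10.6353+24.6746i, -10.6353-24.6746i, 6.1353+4.7352i]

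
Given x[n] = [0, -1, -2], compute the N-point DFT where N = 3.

X[k] = Σ(n=0 to 2) x[n] · ω_3^(nk)
where ω_3 = e^(-2πi/3)

Computing each X[k]:
X[0] = -3
X[1] = 1.5000-0.8660i
X[2] = 1.5000+0.8660i

X = [-3, 1.5000-0.8660i, 1.5000+0.8660i]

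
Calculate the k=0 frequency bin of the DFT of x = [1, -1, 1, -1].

X[0] = Σ(n=0 to 3) x[n] · ω_4^0 = Σ x[n]
= (1) + (-1) + (1) + (-1)

X[0] = 0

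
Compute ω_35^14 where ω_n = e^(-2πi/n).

ω_35^14 = e^(-2πi·14/35)
= cos(-2π·14/35) + i·sin(-2π·14/35)
= cos(-28π/35) + i·sin(-28π/35)

ω_35^14 = cos(-28π/35) + i·sin(-28π/35) = -0.8090-0.5878i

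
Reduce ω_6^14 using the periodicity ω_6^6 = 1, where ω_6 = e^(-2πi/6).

Since ω_6^6 = 1, powers reduce modulo 6.
14 mod 6 = 2
So ω_6^14 = ω_6^2 = e^(-2πi·2/6)

ω_6^14 = ω_6^2 = -0.5000-0.8660i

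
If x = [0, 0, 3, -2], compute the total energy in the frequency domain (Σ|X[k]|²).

Parseval: Σ|x[n]|² = (1/N)Σ|X[k]|², so Σ|X[k]|² = N·Σ|x[n]|² = 4·13.0000

Σ|X[k]|² = N·Σ|x[n]|² = 4·13.0000 = 52.0000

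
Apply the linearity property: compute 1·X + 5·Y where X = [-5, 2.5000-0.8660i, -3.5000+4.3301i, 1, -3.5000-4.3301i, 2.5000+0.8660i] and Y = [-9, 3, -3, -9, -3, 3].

By linearity: DFT(1x + 5y) = 1·DFT(x) + 5·DFT(y)
= 1·[-5, 2.5000-0.8660i, -3.5000+4.3301i, 1, -3.5000-4.3301i, 2.5000+0.8660i] + 5·[-9, 3, -3, -9, -3, 3]

Computing element-wise:
Z[0] = 1·(-5) + 5·(-9) = -50
Z[1] = 1·(2.5000-0.8660i) + 5·(3) = 17.5000-0.8660i
Z[2] = 1·(-3.5000+4.3301i) + 5·(-3) = -18.5000+4.3301i
Z[3] = 1·(1) + 5·(-9) = -44
Z[4] = 1·(-3.5000-4.3301i) + 5·(-3) = -18.5000-4.3301i
Z[5] = 1·(2.5000+0.8660i) + 5·(3) = 17.5000+0.8660i

DFT(1x + 5y) = 1·X + 5·Y = [-50, 17.5000-0.8660i, -18.5000+4.3301i, -44, -18.5000-4.3301i, 17.5000+0.8660i]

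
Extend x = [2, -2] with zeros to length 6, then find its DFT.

Original 2-point DFT: [0, 4]
Zero-padded 6-point DFT provides frequency interpolation.

DFT_6([x, 0, ...]) = [0, 1.0000+1.7321i, 3.0000+1.7321i, 4, 3.0000-1.7321i, 1.0000-1.7321i]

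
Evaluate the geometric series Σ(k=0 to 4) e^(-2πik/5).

Sum of all nth roots of unity equals 0 for n > 1 (geometric series with r ≠ 1).

0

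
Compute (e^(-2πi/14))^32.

Since ω_14^14 = 1, powers reduce modulo 14.
32 mod 14 = 4
So ω_14^32 = ω_14^4 = e^(-2πi·4/14)

ω_14^32 = ω_14^4 = -0.2225-0.9749i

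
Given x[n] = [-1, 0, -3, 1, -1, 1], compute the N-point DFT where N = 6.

X[k] = Σ(n=0 to 5) x[n] · ω_6^(nk)
where ω_6 = e^(-2πi/6)

Computing each X[k]:
X[0] = -3
X[1] = 0.5000+2.5981i
X[2] = 1.5000-0.8660i
X[3] = -7
X[4] = 1.5000+0.8660i
X[5] = 0.5000-2.5981i

X = [-3, 0.5000+2.5981i, 1.5000-0.8660i, -7, 1.5000+0.8660i, 0.5000-2.5981i]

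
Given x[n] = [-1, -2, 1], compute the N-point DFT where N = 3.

X[k] = Σ(n=0 to 2) x[n] · ω_3^(nk)
where ω_3 = e^(-2πi/3)

Computing each X[k]:
X[0] = -2
X[1] = -0.5000+2.5981i
X[2] = -0.5000-2.5981i

X = [-2, -0.5000+2.5981i, -0.5000-2.5981i]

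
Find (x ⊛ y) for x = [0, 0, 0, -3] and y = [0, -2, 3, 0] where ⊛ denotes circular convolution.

(x ⊛ y)[n] = Σ(m=0 to 3) x[m] · y[(n-m) mod 4]

Computing each output sample:
(x ⊛ y)[0] = 6
(x ⊛ y)[1] = -9
(x ⊛ y)[2] = 0
(x ⊛ y)[3] = 0

x ⊛ y = [6, -9, 0, 0]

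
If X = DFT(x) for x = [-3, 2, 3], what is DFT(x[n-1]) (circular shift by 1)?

Time shift by 1: X_shifted[k] = ω_3^(1k) · X[k]
Shifted x = [3, -3, 2]

DFT(x[n-1]) = [2, 3.5000+4.3301i, 3.5000-4.3301i]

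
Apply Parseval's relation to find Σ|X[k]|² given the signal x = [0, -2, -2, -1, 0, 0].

Parseval: Σ|x[n]|² = (1/N)Σ|X[k]|², so Σ|X[k]|² = N·Σ|x[n]|² = 6·9.0000

Σ|X[k]|² = N·Σ|x[n]|² = 6·9.0000 = 54.0000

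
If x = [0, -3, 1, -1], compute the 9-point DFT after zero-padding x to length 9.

Original 4-point DFT: [-3, -1+2i, 5, -1-2i]
Zero-padded 9-point DFT provides frequency interpolation.

DFT_9([x, 0, ...]) = [-3, -1.6245+1.8096i, -0.9606+1.7464i, 3.4641i, 4.0851+2.5349i, 4.0851-2.5349i, -3.4641i, -0.9606-1.7464i, -1.6245-1.8096i]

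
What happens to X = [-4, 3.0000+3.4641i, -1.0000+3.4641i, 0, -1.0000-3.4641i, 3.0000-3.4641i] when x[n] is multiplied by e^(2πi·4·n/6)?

Modulation property: DFT(ω_6^(-4n)·x[n]) = X[(k-4) mod 6], so circularly shift X by 4 positions.

X[k-4] = [-1.0000+3.4641i, 0, -1.0000-3.4641i, 3.0000-3.4641i, -4, 3.0000+3.4641i]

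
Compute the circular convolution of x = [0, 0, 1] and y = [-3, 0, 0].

(x ⊛ y)[n] = Σ(m=0 to 2) x[m] · y[(n-m) mod 3]

Computing each output sample:
(x ⊛ y)[0] = 0
(x ⊛ y)[1] = 0
(x ⊛ y)[2] = -3

x ⊛ y = [0, 0, -3]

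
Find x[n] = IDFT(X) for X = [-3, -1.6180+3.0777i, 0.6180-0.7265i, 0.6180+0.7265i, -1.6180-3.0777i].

x[n] = (1/5) Σ(k=0 to 4) X[k] · e^(2πikn/5)

Computing each x[n]:
x[0] = -1
x[1] = -2
x[2] = -1
x[3] = 1
x[4] = 0

x = [-1, -2, -1, 1, 0]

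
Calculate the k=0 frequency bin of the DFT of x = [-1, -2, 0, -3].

X[0] = Σ(n=0 to 3) x[n] · ω_4^0 = Σ x[n]
= (-1) + (-2) + (0) + (-3)

X[0] = -6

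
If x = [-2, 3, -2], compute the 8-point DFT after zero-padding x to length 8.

Original 3-point DFT: [-1, -2.5000-4.3301i, -2.5000+4.3301i]
Zero-padded 8-point DFT provides frequency interpolation.

DFT_8([x, 0, ...]) = [-1, 0.1213-0.1213i, -3i, -4.1213-4.1213i, -7, -4.1213+4.1213i, 3i, 0.1213+0.1213i]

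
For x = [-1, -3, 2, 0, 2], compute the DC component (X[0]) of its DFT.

X[0] = Σ(n=0 to 4) x[n] · ω_5^0 = Σ x[n]
= (-1) + (-3) + (2) + (0) + (2)

X[0] = 0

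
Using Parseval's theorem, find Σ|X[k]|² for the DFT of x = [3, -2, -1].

Parseval: Σ|x[n]|² = (1/N)Σ|X[k]|², so Σ|X[k]|² = N·Σ|x[n]|² = 3·14.0000

Σ|X[k]|² = N·Σ|x[n]|² = 3·14.0000 = 42.0000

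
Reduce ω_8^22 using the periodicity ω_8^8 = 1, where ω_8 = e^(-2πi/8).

Since ω_8^8 = 1, powers reduce modulo 8.
22 mod 8 = 6
So ω_8^22 = ω_8^6 = e^(-2πi·6/8)

ω_8^22 = ω_8^6 = 1i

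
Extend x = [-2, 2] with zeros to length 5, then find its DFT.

Original 2-point DFT: [0, -4]
Zero-padded 5-point DFT provides frequency interpolation.

DFT_5([x, 0, ...]) = [0, -1.3820-1.9021i, -3.6180-1.1756i, -3.6180+1.1756i, -1.3820+1.9021i]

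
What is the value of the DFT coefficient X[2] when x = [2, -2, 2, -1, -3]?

X[2] = Σ(n=0 to 4) x[n] · ω_5^(2n) where ω_5 = e^(-2πi/5)
= (2)·ω_5^0 + (-2)·ω_5^2 + (2)·ω_5^4 + (-1)·ω_5^6 + (-3)·ω_5^8

X[2] = 6.3541+2.2654i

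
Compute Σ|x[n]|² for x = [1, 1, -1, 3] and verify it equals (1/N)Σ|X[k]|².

Time domain:
Σ|x[n]|² = |1|² + |1|² + |-1|² + |3|² = 12.0000

Frequency domain:
(1/4)Σ|X[k]|² = (1/4)(|4|² + |2+2i|² + |-4|² + |2-2i|²) = (1/4)·48.0000 = 12.0000

Both sides agree, confirming Parseval's theorem.

Σ|x[n]|² = (1/N)Σ|X[k]|² = 12.0000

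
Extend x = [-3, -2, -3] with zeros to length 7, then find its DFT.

Original 3-point DFT: [-8, -0.5000-0.8660i, -0.5000+0.8660i]
Zero-padded 7-point DFT provides frequency interpolation.

DFT_7([x, 0, ...]) = [-8, -3.5794+4.4884i, 0.1479+0.6482i, -3.0685-1.4777i, -3.0685+1.4777i, 0.1479-0.6482i, -3.5794-4.4884i]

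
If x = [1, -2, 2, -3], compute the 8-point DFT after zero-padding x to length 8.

Original 4-point DFT: [-2, -1-1i, 8, -1+1i]
Zero-padded 8-point DFT provides frequency interpolation.

DFT_8([x, 0, ...]) = [-2, 1.7071+1.5355i, -1-1i, 0.2929+5.5355i, 8, 0.2929-5.5355i, -1+1i, 1.7071-1.5355i]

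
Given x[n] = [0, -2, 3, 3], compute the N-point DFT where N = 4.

X[k] = Σ(n=0 to 3) x[n] · ω_4^(nk)
where ω_4 = e^(-2πi/4)

Computing each X[k]:
X[0] = 4
X[1] = -3+5i
X[2] = 2
X[3] = -3-5i

X = [4, -3+5i, 2, -3-5i]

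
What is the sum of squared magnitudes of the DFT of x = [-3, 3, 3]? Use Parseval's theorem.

Parseval: Σ|x[n]|² = (1/N)Σ|X[k]|², so Σ|X[k]|² = N·Σ|x[n]|² = 3·27.0000

Σ|X[k]|² = N·Σ|x[n]|² = 3·27.0000 = 81.0000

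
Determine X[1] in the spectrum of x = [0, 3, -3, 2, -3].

X[1] = Σ(n=0 to 4) x[n] · ω_5^(1n) where ω_5 = e^(-2πi/5)
= (0)·ω_5^0 + (3)·ω_5^1 + (-3)·ω_5^2 + (2)·ω_5^3 + (-3)·ω_5^4

X[1] = 0.8090-2.7674i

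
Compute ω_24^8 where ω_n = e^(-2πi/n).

ω_24^8 = e^(-2πi·8/24)
= cos(-2π·8/24) + i·sin(-2π·8/24)
= cos(-16π/24) + i·sin(-16π/24)

ω_24^8 = cos(-16π/24) + i·sin(-16π/24) = -0.5000-0.8660i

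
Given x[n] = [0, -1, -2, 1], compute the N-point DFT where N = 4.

X[k] = Σ(n=0 to 3) x[n] · ω_4^(nk)
where ω_4 = e^(-2πi/4)

Computing each X[k]:
X[0] = -2
X[1] = 2+2i
X[2] = -2
X[3] = 2-2i

X = [-2, 2+2i, -2, 2-2i]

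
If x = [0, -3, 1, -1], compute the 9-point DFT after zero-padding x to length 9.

Original 4-point DFT: [-3, -1+2i, 5, -1-2i]
Zero-padded 9-point DFT provides frequency interpolation.

DFT_9([x, 0, ...]) = [-3, -1.6245+1.8096i, -0.9606+1.7464i, 3.4641i, 4.0851+2.5349i, 4.0851-2.5349i, -3.4641i, -0.9606-1.7464i, -1.6245-1.8096i]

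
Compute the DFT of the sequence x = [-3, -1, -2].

X[k] = Σ(n=0 to 2) x[n] · ω_3^(nk)
where ω_3 = e^(-2πi/3)

Computing each X[k]:
X[0] = -6
X[1] = -1.5000-0.8660i
X[2] = -1.5000+0.8660i

X = [-6, -1.5000-0.8660i, -1.5000+0.8660i]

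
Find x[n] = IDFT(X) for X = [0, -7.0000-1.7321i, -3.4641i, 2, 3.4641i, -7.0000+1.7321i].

x[n] = (1/6) Σ(k=0 to 5) X[k] · e^(2πikn/6)

Computing each x[n]:
x[0] = -2
x[1] = 0
x[2] = 1
x[3] = 2
x[4] = 2
x[5] = -3

x = [-2, 0, 1, 2, 2, -3]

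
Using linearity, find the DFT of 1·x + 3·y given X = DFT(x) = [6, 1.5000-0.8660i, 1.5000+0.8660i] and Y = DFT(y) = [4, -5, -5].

By linearity: DFT(1x + 3y) = 1·DFT(x) + 3·DFT(y)
= 1·[6, 1.5000-0.8660i, 1.5000+0.8660i] + 3·[4, -5, -5]

Computing element-wise:
Z[0] = 1·(6) + 3·(4) = 18
Z[1] = 1·(1.5000-0.8660i) + 3·(-5) = -13.5000-0.8660i
Z[2] = 1·(1.5000+0.8660i) + 3·(-5) = -13.5000+0.8660i

DFT(1x + 3y) = 1·X + 3·Y = [18, -13.5000-0.8660i, -13.5000+0.8660i]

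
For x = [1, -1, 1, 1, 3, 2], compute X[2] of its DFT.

X[2] = Σ(n=0 to 5) x[n] · ω_6^(2n) where ω_6 = e^(-2πi/6)
= (1)·ω_6^0 + (-1)·ω_6^2 + (1)·ω_6^4 + (1)·ω_6^6 + (3)·ω_6^8 + (2)·ω_6^10

X[2] = -0.5000+0.8660i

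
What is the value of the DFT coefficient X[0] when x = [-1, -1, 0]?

X[0] = Σ(n=0 to 2) x[n] · ω_3^0 = Σ x[n]
= (-1) + (-1) + (0)

X[0] = -2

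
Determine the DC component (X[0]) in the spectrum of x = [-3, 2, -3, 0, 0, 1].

X[0] = Σ(n=0 to 5) x[n] · ω_6^0 = Σ x[n]
= (-3) + (2) + (-3) + (0) + (0) + (1)

X[0] = -3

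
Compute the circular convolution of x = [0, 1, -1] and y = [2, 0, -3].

(x ⊛ y)[n] = Σ(m=0 to 2) x[m] · y[(n-m) mod 3]

Computing each output sample:
(x ⊛ y)[0] = -3
(x ⊛ y)[1] = 5
(x ⊛ y)[2] = -2

x ⊛ y = [-3, 5, -2]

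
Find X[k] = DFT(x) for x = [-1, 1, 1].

X[k] = Σ(n=0 to 2) x[n] · ω_3^(nk)
where ω_3 = e^(-2πi/3)

Computing each X[k]:
X[0] = 1
X[1] = -2
X[2] = -2

X = [1, -2, -2]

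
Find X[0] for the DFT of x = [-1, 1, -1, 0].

X[0] = Σ(n=0 to 3) x[n] · ω_4^0 = Σ x[n]
= (-1) + (1) + (-1) + (0)

X[0] = -1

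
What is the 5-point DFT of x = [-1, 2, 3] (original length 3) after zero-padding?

Original 3-point DFT: [4, -3.5000+0.8660i, -3.5000-0.8660i]
Zero-padded 5-point DFT provides frequency interpolation.

DFT_5([x, 0, ...]) = [4, -2.8090-3.6655i, -1.6910+1.6776i, -1.6910-1.6776i, -2.8090+3.6655i]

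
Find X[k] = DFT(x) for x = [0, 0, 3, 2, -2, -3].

X[k] = Σ(n=0 to 5) x[n] · ω_6^(nk)
where ω_6 = e^(-2πi/6)

Computing each X[k]:
X[0] = 0
X[1] = -4.0000-6.9282i
X[2] = 3.0000+1.7321i
X[3] = 2
X[4] = 3.0000-1.7321i
X[5] = -4.0000+6.9282i

X = [0, -4.0000-6.9282i, 3.0000+1.7321i, 2, 3.0000-1.7321i, -4.0000+6.9282i]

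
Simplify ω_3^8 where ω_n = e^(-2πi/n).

Since ω_3^3 = 1, powers reduce modulo 3.
8 mod 3 = 2
So ω_3^8 = ω_3^2 = e^(-2πi·2/3)

ω_3^8 = ω_3^2 = -0.5000+0.8660i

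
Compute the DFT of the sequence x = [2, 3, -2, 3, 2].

X[k] = Σ(n=0 to 4) x[n] · ω_5^(nk)
where ω_5 = e^(-2πi/5)

Computing each X[k]:
X[0] = 8
X[1] = 2.7361+1.9879i
X[2] = -1.7361-5.3431i
X[3] = -1.7361+5.3431i
X[4] = 2.7361-1.9879i

X = [8, 2.7361+1.9879i, -1.7361-5.3431i, -1.7361+5.3431i, 2.7361-1.9879i]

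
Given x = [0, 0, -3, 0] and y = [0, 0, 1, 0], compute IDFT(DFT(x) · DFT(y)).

(x ⊛ y)[n] = Σ(m=0 to 3) x[m] · y[(n-m) mod 4]

Computing each output sample:
(x ⊛ y)[0] = -3
(x ⊛ y)[1] = 0
(x ⊛ y)[2] = 0
(x ⊛ y)[3] = 0

x ⊛ y = [-3, 0, 0, 0]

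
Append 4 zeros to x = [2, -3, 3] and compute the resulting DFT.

Original 3-point DFT: [2, 2.0000+5.1962i, 2.0000-5.1962i]
Zero-padded 7-point DFT provides frequency interpolation.

DFT_7([x, 0, ...]) = [2, -0.5380-0.5793i, -0.0353+4.2264i, 6.5734+3.6471i, 6.5734-3.6471i, -0.0353-4.2264i, -0.5380+0.5793i]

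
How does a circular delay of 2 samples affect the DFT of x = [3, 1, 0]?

Time shift by 2: X_shifted[k] = ω_3^(2k) · X[k]
Shifted x = [1, 0, 3]

DFT(x[n-2]) = [4, -0.5000+2.5981i, -0.5000-2.5981i]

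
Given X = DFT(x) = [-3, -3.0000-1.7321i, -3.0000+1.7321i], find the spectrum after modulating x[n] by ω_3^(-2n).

Modulation property: DFT(ω_3^(-2n)·x[n]) = X[(k-2) mod 3], so circularly shift X by 2 positions.

X[k-2] = [-3.0000-1.7321i, -3.0000+1.7321i, -3]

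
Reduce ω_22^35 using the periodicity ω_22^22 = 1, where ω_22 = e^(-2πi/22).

Since ω_22^22 = 1, powers reduce modulo 22.
35 mod 22 = 13
So ω_22^35 = ω_22^13 = e^(-2πi·13/22)

ω_22^35 = ω_22^13 = -0.8413+0.5406i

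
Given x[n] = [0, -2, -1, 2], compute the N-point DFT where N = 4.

X[k] = Σ(n=0 to 3) x[n] · ω_4^(nk)
where ω_4 = e^(-2πi/4)

Computing each X[k]:
X[0] = -1
X[1] = 1+4i
X[2] = -1
X[3] = 1-4i

X = [-1, 1+4i, -1, 1-4i]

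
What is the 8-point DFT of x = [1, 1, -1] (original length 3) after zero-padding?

Original 3-point DFT: [1, 1.0000-1.7321i, 1.0000+1.7321i]
Zero-padded 8-point DFT provides frequency interpolation.

DFT_8([x, 0, ...]) = [1, 1.7071+0.2929i, 2-1i, 0.2929-1.7071i, -1, 0.2929+1.7071i, 2+1i, 1.7071-0.2929i]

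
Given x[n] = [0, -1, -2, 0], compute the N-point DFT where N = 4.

X[k] = Σ(n=0 to 3) x[n] · ω_4^(nk)
where ω_4 = e^(-2πi/4)

Computing each X[k]:
X[0] = -3
X[1] = 2+1i
X[2] = -1
X[3] = 2-1i

X = [-3, 2+1i, -1, 2-1i]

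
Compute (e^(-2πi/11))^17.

Since ω_11^11 = 1, powers reduce modulo 11.
17 mod 11 = 6
So ω_11^17 = ω_11^6 = e^(-2πi·6/11)

ω_11^17 = ω_11^6 = -0.9595+0.2817i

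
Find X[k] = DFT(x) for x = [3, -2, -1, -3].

X[k] = Σ(n=0 to 3) x[n] · ω_4^(nk)
where ω_4 = e^(-2πi/4)

Computing each X[k]:
X[0] = -3
X[1] = 4-1i
X[2] = 7
X[3] = 4+1i

X = [-3, 4-1i, 7, 4+1i]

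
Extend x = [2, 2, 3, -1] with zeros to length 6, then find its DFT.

Original 4-point DFT: [6, -1-3i, 4, -1+3i]
Zero-padded 6-point DFT provides frequency interpolation.

DFT_6([x, 0, ...]) = [6, 2.5000-4.3301i, -1.5000+0.8660i, 4, -1.5000-0.8660i, 2.5000+4.3301i]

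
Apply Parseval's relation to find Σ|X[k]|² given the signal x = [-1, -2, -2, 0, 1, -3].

Parseval: Σ|x[n]|² = (1/N)Σ|X[k]|², so Σ|X[k]|² = N·Σ|x[n]|² = 6·19.0000

Σ|X[k]|² = N·Σ|x[n]|² = 6·19.0000 = 114.0000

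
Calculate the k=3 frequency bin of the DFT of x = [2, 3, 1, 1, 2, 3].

X[3] = Σ(n=0 to 5) x[n] · ω_6^(3n) where ω_6 = e^(-2πi/6)
= (2)·ω_6^0 + (3)·ω_6^3 + (1)·ω_6^6 + (1)·ω_6^9 + (2)·ω_6^12 + (3)·ω_6^15

X[3] = -2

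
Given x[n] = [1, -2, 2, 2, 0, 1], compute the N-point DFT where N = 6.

X[k] = Σ(n=0 to 5) x[n] · ω_6^(nk)
where ω_6 = e^(-2πi/6)

Computing each X[k]:
X[0] = 4
X[1] = -2.5000+0.8660i
X[2] = 2.5000+4.3301i
X[3] = 2
X[4] = 2.5000-4.3301i
X[5] = -2.5000-0.8660i

X = [4, -2.5000+0.8660i, 2.5000+4.3301i, 2, 2.5000-4.3301i, -2.5000-0.8660i]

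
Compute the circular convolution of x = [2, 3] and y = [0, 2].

(x ⊛ y)[n] = Σ(m=0 to 1) x[m] · y[(n-m) mod 2]

Computing each output sample:
(x ⊛ y)[0] = 6
(x ⊛ y)[1] = 4

x ⊛ y = [6, 4]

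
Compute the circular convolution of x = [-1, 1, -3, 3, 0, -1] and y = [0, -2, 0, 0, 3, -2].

(x ⊛ y)[n] = Σ(m=0 to 5) x[m] · y[(n-m) mod 6]

Computing each output sample:
(x ⊛ y)[0] = -9
(x ⊛ y)[1] = 17
(x ⊛ y)[2] = -8
(x ⊛ y)[3] = 3
(x ⊛ y)[4] = -7
(x ⊛ y)[5] = 5

x ⊛ y = [-9, 17, -8, 3, -7, 5]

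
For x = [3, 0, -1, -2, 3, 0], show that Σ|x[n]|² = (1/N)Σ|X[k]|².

Time domain:
Σ|x[n]|² = |3|² + |0|² + |-1|² + |-2|² + |3|² + |0|² = 23.0000

Frequency domain:
(1/6)Σ|X[k]|² = (1/6)(|3|² + |4.0000+3.4641i|² + |-3.4641i|² + |7|² + |3.4641i|² + |4.0000-3.4641i|²) = (1/6)·138.0000 = 23.0000

Both sides agree, confirming Parseval's theorem.

Σ|x[n]|² = (1/N)Σ|X[k]|² = 23.0000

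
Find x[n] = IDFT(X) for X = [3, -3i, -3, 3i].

x[n] = (1/4) Σ(k=0 to 3) X[k] · e^(2πikn/4)

Computing each x[n]:
x[0] = 0
x[1] = 3
x[2] = 0
x[3] = 0

x = [0, 3, 0, 0]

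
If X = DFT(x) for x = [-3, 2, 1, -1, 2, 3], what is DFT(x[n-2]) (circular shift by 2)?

Time shift by 2: X_shifted[k] = ω_6^(2k) · X[k]
Shifted x = [2, 3, -3, 2, 1, -1]

DFT(x[n-2]) = [4, 2, 4.0000-6.9282i, -4, 4.0000+6.9282i, 2]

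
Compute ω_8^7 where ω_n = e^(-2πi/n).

ω_8^7 = e^(-2πi·7/8)
= cos(-2π·7/8) + i·sin(-2π·7/8)
= cos(-14π/8) + i·sin(-14π/8)

ω_8^7 = cos(-14π/8) + i·sin(-14π/8) = 0.7071+0.7071i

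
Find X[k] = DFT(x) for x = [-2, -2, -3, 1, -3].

X[k] = Σ(n=0 to 4) x[n] · ω_5^(nk)
where ω_5 = e^(-2πi/5)

Computing each X[k]:
X[0] = -9
X[1] = -1.9271+1.4001i
X[2] = 1.4271-4.3920i
X[3] = 1.4271+4.3920i
X[4] = -1.9271-1.4001i

X = [-9, -1.9271+1.4001i, 1.4271-4.3920i, 1.4271+4.3920i, -1.9271-1.4001i]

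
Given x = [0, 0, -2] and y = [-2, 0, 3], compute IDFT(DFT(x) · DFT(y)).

(x ⊛ y)[n] = Σ(m=0 to 2) x[m] · y[(n-m) mod 3]

Computing each output sample:
(x ⊛ y)[0] = 0
(x ⊛ y)[1] = -6
(x ⊛ y)[2] = 4

x ⊛ y = [0, -6, 4]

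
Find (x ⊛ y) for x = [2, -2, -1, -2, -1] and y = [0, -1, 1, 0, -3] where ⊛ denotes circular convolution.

(x ⊛ y)[n] = Σ(m=0 to 4) x[m] · y[(n-m) mod 5]

Computing each output sample:
(x ⊛ y)[0] = 5
(x ⊛ y)[1] = 0
(x ⊛ y)[2] = 10
(x ⊛ y)[3] = 2
(x ⊛ y)[4] = -5

x ⊛ y = [5, 0, 10, 2, -5]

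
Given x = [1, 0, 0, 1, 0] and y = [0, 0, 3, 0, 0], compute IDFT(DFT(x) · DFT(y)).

(x ⊛ y)[n] = Σ(m=0 to 4) x[m] · y[(n-m) mod 5]

Computing each output sample:
(x ⊛ y)[0] = 3
(x ⊛ y)[1] = 0
(x ⊛ y)[2] = 3
(x ⊛ y)[3] = 0
(x ⊛ y)[4] = 0

x ⊛ y = [3, 0, 3, 0, 0]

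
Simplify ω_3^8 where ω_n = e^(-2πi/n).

Since ω_3^3 = 1, powers reduce modulo 3.
8 mod 3 = 2
So ω_3^8 = ω_3^2 = e^(-2πi·2/3)

ω_3^8 = ω_3^2 = -0.5000+0.8660i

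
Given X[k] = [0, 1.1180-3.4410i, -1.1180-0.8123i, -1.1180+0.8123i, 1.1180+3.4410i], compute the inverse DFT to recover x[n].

x[n] = (1/5) Σ(k=0 to 4) X[k] · e^(2πikn/5)

Computing each x[n]:
x[0] = 0
x[1] = 2
x[2] = 0
x[3] = -1
x[4] = -1

x = [0, 2, 0, -1, -1]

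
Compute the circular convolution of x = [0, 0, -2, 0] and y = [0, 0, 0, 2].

(x ⊛ y)[n] = Σ(m=0 to 3) x[m] · y[(n-m) mod 4]

Computing each output sample:
(x ⊛ y)[0] = 0
(x ⊛ y)[1] = -4
(x ⊛ y)[2] = 0
(x ⊛ y)[3] = 0

x ⊛ y = [0, -4, 0, 0]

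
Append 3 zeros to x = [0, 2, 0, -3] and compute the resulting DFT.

Original 4-point DFT: [-1, -5i, 1, 5i]
Zero-padded 7-point DFT provides frequency interpolation.

DFT_7([x, 0, ...]) = [-1, 3.9499-0.2620i, -2.3155-4.2954i, -1.1344+2.0570i, -1.1344-2.0570i, -2.3155+4.2954i, 3.9499+0.2620i]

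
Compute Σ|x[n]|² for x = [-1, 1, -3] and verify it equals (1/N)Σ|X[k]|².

Time domain:
Σ|x[n]|² = |-1|² + |1|² + |-3|² = 11.0000

Frequency domain:
(1/3)Σ|X[k]|² = (1/3)(|-3|² + |-3.4641i|² + |3.4641i|²) = (1/3)·33.0000 = 11.0000

Both sides agree, confirming Parseval's theorem.

Σ|x[n]|² = (1/N)Σ|X[k]|² = 11.0000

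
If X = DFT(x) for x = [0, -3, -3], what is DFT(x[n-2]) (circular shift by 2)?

Time shift by 2: X_shifted[k] = ω_3^(2k) · X[k]
Shifted x = [-3, -3, 0]

DFT(x[n-2]) = [-6, -1.5000+2.5981i, -1.5000-2.5981i]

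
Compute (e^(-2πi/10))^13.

Since ω_10^10 = 1, powers reduce modulo 10.
13 mod 10 = 3
So ω_10^13 = ω_10^3 = e^(-2πi·3/10)

ω_10^13 = ω_10^3 = -0.3090-0.9511i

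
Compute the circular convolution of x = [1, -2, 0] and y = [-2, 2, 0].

(x ⊛ y)[n] = Σ(m=0 to 2) x[m] · y[(n-m) mod 3]

Computing each output sample:
(x ⊛ y)[0] = -2
(x ⊛ y)[1] = 6
(x ⊛ y)[2] = -4

x ⊛ y = [-2, 6, -4]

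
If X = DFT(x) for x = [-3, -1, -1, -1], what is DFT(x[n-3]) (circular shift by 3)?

Time shift by 3: X_shifted[k] = ω_4^(3k) · X[k]
Shifted x = [-1, -1, -1, -3]

DFT(x[n-3]) = [-6, -2i, 2, 2i]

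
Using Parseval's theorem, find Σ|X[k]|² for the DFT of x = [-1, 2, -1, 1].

Parseval: Σ|x[n]|² = (1/N)Σ|X[k]|², so Σ|X[k]|² = N·Σ|x[n]|² = 4·7.0000

Σ|X[k]|² = N·Σ|x[n]|² = 4·7.0000 = 28.0000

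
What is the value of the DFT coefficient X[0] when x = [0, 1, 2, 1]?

X[0] = Σ(n=0 to 3) x[n] · ω_4^0 = Σ x[n]
= (0) + (1) + (2) + (1)

X[0] = 4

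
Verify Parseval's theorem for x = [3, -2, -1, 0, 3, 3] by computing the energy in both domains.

Time domain:
Σ|x[n]|² = |3|² + |-2|² + |-1|² + |0|² + |3|² + |3|² = 32.0000

Frequency domain:
(1/6)Σ|X[k]|² = (1/6)(|6|² + |2.5000+7.7942i|² + |1.5000+0.8660i|² + |4|² + |1.5000-0.8660i|² + |2.5000-7.7942i|²) = (1/6)·192.0000 = 32.0000

Both sides agree, confirming Parseval's theorem.

Σ|x[n]|² = (1/N)Σ|X[k]|² = 32.0000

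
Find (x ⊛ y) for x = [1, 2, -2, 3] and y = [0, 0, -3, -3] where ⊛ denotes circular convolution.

(x ⊛ y)[n] = Σ(m=0 to 3) x[m] · y[(n-m) mod 4]

Computing each output sample:
(x ⊛ y)[0] = 0
(x ⊛ y)[1] = -3
(x ⊛ y)[2] = -12
(x ⊛ y)[3] = -9

x ⊛ y = [0, -3, -12, -9]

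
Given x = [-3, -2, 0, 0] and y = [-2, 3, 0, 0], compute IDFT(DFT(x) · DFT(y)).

(x ⊛ y)[n] = Σ(m=0 to 3) x[m] · y[(n-m) mod 4]

Computing each output sample:
(x ⊛ y)[0] = 6
(x ⊛ y)[1] = -5
(x ⊛ y)[2] = -6
(x ⊛ y)[3] = 0

x ⊛ y = [6, -5, -6, 0]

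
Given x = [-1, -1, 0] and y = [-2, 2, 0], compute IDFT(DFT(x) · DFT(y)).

(x ⊛ y)[n] = Σ(m=0 to 2) x[m] · y[(n-m) mod 3]

Computing each output sample:
(x ⊛ y)[0] = 2
(x ⊛ y)[1] = 0
(x ⊛ y)[2] = -2

x ⊛ y = [2, 0, -2]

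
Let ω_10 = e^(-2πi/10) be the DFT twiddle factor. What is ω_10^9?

ω_10^9 = e^(-2πi·9/10)
= cos(-2π·9/10) + i·sin(-2π·9/10)
= cos(-18π/10) + i·sin(-18π/10)

ω_10^9 = cos(-18π/10) + i·sin(-18π/10) = 0.8090+0.5878i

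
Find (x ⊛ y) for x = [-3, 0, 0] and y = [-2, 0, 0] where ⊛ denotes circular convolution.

(x ⊛ y)[n] = Σ(m=0 to 2) x[m] · y[(n-m) mod 3]

Computing each output sample:
(x ⊛ y)[0] = 6
(x ⊛ y)[1] = 0
(x ⊛ y)[2] = 0

x ⊛ y = [6, 0, 0]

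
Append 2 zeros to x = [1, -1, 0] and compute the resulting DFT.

Original 3-point DFT: [0, 1.5000+0.8660i, 1.5000-0.8660i]
Zero-padded 5-point DFT provides frequency interpolation.

DFT_5([x, 0, ...]) = [0, 0.6910+0.9511i, 1.8090+0.5878i, 1.8090-0.5878i, 0.6910-0.9511i]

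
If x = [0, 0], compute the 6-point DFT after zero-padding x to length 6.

Original 2-point DFT: [0, 0]
Zero-padded 6-point DFT provides frequency interpolation.

DFT_6([x, 0, ...]) = [0, 0, 0, 0, 0, 0]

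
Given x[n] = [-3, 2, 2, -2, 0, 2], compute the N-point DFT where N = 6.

X[k] = Σ(n=0 to 5) x[n] · ω_6^(nk)
where ω_6 = e^(-2πi/6)

Computing each X[k]:
X[0] = 1
X[1] = -1.7321i
X[2] = -8.0000+1.7321i
X[3] = -3
X[4] = -8.0000-1.7321i
X[5] = 1.7321i

X = [1, -1.7321i, -8.0000+1.7321i, -3, -8.0000-1.7321i, 1.7321i]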